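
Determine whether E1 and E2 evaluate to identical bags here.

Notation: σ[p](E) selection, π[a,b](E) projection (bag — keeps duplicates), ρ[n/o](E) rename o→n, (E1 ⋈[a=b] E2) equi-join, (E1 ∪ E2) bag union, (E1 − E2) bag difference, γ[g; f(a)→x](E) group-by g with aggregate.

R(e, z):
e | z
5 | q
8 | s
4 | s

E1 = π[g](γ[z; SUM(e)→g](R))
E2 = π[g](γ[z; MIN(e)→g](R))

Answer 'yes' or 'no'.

E1 subexpression sizes:
  R → 3
  γ[z; SUM(e)→g](R) → 2
  π[g](γ[z; SUM(e)→g](R)) → 2
E2 subexpression sizes:
  R → 3
  γ[z; MIN(e)→g](R) → 2
  π[g](γ[z; MIN(e)→g](R)) → 2

E1 result:
g
5
12
E2 result:
g
4
5
Witness: (12,) appears 1× in E1 but 0× in E2.

no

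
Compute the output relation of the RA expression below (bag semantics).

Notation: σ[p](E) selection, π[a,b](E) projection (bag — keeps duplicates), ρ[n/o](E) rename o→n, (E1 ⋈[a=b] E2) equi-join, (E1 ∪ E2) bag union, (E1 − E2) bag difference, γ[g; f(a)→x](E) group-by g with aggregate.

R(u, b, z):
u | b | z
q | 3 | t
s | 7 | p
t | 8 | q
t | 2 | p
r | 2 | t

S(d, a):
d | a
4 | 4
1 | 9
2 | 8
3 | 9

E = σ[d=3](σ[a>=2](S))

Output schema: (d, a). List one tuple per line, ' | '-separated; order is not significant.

Subexpression sizes:
  S → 4
  σ[a>=2](S) → 4
  σ[d=3](σ[a>=2](S)) → 1

== RESULT ==
d | a
3 | 9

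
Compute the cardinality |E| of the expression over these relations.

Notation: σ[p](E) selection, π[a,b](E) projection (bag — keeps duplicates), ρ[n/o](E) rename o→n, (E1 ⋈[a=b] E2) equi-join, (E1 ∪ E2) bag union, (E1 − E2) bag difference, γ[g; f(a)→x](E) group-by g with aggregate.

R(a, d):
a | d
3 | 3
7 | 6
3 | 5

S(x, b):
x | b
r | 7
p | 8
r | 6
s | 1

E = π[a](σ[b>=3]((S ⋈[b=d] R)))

Row counts bottom-up:
  S → 4
  R → 3
  (S ⋈[b=d] R) → 1
  σ[b>=3]((S ⋈[b=d] R)) → 1
  π[a](σ[b>=3]((S ⋈[b=d] R))) → 1

|E| = 1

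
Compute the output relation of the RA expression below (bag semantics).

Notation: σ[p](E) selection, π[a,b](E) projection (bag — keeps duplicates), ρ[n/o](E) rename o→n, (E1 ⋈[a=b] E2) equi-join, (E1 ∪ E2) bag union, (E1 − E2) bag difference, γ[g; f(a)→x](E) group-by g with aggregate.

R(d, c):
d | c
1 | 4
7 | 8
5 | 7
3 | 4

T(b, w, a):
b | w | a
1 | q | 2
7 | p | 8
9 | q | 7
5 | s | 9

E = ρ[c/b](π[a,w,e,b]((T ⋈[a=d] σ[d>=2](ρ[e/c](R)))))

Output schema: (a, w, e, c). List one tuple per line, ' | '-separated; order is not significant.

Stepwise |·|:
  T → 4
  R → 4
  ρ[e/c](R) → 4
  σ[d>=2](ρ[e/c](R)) → 3
  (T ⋈[a=d] σ[d>=2](ρ[e/c](R))) → 1
  π[a,w,e,b]((T ⋈[a=d] σ[d>=2](ρ[e/c](R)))) → 1
  ρ[c/b](π[a,w,e,b]((T ⋈[a=d] σ[d>=2](ρ[e/c](R))))) → 1

== RESULT ==
a | w | e | c
7 | q | 8 | 9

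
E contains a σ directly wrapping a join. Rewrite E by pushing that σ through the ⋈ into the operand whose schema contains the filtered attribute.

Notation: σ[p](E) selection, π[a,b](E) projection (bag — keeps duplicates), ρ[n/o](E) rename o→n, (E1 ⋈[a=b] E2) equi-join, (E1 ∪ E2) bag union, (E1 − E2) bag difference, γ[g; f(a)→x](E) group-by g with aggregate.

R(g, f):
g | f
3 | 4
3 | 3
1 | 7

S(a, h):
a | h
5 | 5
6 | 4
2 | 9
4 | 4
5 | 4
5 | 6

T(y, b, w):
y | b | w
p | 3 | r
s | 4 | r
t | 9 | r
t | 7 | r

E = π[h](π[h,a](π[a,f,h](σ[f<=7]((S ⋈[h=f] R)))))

σ filters on f, owned by the right side.
E' = π[h](π[h,a](π[a,f,h]((S ⋈[h=f] σ[f<=7](R)))))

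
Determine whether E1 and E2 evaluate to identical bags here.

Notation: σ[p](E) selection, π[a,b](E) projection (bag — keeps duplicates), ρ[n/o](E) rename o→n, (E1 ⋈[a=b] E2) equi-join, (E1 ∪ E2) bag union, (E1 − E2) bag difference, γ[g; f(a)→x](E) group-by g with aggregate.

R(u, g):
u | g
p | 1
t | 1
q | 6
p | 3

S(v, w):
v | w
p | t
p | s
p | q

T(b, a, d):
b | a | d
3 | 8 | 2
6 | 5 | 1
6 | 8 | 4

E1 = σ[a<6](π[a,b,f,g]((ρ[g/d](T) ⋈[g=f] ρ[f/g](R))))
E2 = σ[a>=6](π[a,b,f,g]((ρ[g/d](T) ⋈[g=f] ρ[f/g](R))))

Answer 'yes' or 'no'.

E1 stepwise |·|:
  T → 3
  ρ[g/d](T) → 3
  R → 4
  ρ[f/g](R) → 4
  (ρ[g/d](T) ⋈[g=f] ρ[f/g](R)) → 2
  π[a,b,f,g]((ρ[g/d](T) ⋈[g=f] ρ[f/g](R))) → 2
  σ[a<6](π[a,b,f,g]((ρ[g/d](T) ⋈[g=f] ρ[f/g](R)))) → 2
E2 stepwise |·|:
  T → 3
  ρ[g/d](T) → 3
  R → 4
  ρ[f/g](R) → 4
  (ρ[g/d](T) ⋈[g=f] ρ[f/g](R)) → 2
  π[a,b,f,g]((ρ[g/d](T) ⋈[g=f] ρ[f/g](R))) → 2
  σ[a>=6](π[a,b,f,g]((ρ[g/d](T) ⋈[g=f] ρ[f/g](R)))) → 0

E1 result:
a | b | f | g
5 | 6 | 1 | 1
5 | 6 | 1 | 1
E2 result:
a | b | f | g
(0 rows)
Witness: (5, 6, 1, 1) appears 2× in E1 but 0× in E2.

no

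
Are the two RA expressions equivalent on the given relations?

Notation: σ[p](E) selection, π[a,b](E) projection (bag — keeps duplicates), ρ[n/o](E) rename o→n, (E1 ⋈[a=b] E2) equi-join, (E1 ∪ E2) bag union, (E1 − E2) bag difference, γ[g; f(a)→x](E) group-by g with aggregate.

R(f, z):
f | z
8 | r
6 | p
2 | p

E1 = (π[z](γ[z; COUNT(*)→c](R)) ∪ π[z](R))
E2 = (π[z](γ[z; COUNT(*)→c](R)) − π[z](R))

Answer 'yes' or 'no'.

E1 stepwise |·|:
  R → 3
  γ[z; COUNT(*)→c](R) → 2
  π[z](γ[z; COUNT(*)→c](R)) → 2
  R → 3
  π[z](R) → 3
  (π[z](γ[z; COUNT(*)→c](R)) ∪ π[z](R)) → 5
E2 stepwise |·|:
  R → 3
  γ[z; COUNT(*)→c](R) → 2
  π[z](γ[z; COUNT(*)→c](R)) → 2
  R → 3
  π[z](R) → 3
  (π[z](γ[z; COUNT(*)→c](R)) − π[z](R)) → 0

E1 result:
z
p
p
p
r
r
E2 result:
z
(0 rows)
Witness: ('p',) appears 3× in E1 but 0× in E2.

no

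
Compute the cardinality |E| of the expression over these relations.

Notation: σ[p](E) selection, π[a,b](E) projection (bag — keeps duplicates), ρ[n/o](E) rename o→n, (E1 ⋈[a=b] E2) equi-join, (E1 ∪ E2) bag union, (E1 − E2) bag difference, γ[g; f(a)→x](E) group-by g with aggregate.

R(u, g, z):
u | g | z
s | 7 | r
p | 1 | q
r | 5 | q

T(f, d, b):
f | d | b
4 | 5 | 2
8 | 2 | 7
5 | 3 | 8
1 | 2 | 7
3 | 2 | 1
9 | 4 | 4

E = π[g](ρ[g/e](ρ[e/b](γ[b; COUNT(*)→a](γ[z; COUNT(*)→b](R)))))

Per-node cardinality:
  R → 3
  γ[z; COUNT(*)→b](R) → 2
  γ[b; COUNT(*)→a](γ[z; COUNT(*)→b](R)) → 2
  ρ[e/b](γ[b; COUNT(*)→a](γ[z; COUNT(*)→b](R))) → 2
  ρ[g/e](ρ[e/b](γ[b; COUNT(*)→a](γ[z; COUNT(*)→b](R)))) → 2
  π[g](ρ[g/e](ρ[e/b](γ[b; COUNT(*)→a](γ[z; COUNT(*)→b](R))))) → 2

|E| = 2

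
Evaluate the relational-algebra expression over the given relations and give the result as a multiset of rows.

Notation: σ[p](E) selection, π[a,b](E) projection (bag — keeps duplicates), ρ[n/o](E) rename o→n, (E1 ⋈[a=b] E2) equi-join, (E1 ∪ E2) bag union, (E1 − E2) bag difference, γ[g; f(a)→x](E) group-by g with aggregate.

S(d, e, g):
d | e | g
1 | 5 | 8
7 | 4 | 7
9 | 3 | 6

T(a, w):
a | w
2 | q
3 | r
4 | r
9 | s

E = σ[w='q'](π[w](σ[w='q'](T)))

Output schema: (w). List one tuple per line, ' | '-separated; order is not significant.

Subexpression sizes:
  T → 4
  σ[w='q'](T) → 1
  π[w](σ[w='q'](T)) → 1
  σ[w='q'](π[w](σ[w='q'](T))) → 1

== RESULT ==
w
q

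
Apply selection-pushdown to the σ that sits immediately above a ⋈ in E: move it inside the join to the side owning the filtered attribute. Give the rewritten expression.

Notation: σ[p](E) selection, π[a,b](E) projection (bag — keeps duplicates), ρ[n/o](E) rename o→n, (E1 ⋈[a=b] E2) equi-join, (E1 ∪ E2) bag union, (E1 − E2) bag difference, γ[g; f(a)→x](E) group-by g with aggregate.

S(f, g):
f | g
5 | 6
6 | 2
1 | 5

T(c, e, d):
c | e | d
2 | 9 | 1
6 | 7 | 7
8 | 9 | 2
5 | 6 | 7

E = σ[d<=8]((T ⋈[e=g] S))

σ filters on d, owned by the left side.
E' = (σ[d<=8](T) ⋈[e=g] S)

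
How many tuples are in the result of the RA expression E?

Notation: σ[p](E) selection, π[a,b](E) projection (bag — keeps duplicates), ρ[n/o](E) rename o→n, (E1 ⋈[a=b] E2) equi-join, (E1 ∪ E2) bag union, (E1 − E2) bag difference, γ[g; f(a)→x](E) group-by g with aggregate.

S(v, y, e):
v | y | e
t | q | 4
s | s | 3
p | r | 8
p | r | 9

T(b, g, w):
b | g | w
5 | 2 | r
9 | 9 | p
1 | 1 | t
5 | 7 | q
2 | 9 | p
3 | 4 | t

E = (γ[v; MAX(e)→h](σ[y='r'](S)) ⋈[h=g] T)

Subexpression sizes:
  S → 4
  σ[y='r'](S) → 2
  γ[v; MAX(e)→h](σ[y='r'](S)) → 1
  T → 6
  (γ[v; MAX(e)→h](σ[y='r'](S)) ⋈[h=g] T) → 2

|E| = 2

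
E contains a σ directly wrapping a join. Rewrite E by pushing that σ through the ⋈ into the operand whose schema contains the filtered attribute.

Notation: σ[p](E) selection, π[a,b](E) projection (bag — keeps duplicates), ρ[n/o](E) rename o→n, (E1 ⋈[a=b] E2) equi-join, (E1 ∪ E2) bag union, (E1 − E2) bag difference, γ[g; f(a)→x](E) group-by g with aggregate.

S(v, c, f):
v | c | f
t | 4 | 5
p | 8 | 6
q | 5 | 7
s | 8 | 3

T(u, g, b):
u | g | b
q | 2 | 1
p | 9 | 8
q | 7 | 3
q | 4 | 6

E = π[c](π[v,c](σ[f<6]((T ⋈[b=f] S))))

σ filters on f, owned by the right side.
E' = π[c](π[v,c]((T ⋈[b=f] σ[f<6](S))))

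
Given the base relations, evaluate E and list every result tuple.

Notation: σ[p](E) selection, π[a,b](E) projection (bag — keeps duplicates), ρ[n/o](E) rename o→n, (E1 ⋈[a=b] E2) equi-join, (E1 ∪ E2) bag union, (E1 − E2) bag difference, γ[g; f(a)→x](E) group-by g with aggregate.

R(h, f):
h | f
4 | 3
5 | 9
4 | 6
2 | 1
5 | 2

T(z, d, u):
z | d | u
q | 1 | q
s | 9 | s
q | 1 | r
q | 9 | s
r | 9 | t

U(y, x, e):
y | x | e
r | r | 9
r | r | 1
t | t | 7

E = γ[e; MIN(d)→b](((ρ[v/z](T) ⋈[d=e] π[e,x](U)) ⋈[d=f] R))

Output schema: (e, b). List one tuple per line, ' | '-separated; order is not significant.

Stepwise |·|:
  T → 5
  ρ[v/z](T) → 5
  U → 3
  π[e,x](U) → 3
  (ρ[v/z](T) ⋈[d=e] π[e,x](U)) → 5
  R → 5
  ((ρ[v/z](T) ⋈[d=e] π[e,x](U)) ⋈[d=f] R) → 5
  γ[e; MIN(d)→b](((ρ[v/z](T) ⋈[d=e] π[e,x](U)) ⋈[d=f] R)) → 2

== RESULT ==
e | b
1 | 1
9 | 9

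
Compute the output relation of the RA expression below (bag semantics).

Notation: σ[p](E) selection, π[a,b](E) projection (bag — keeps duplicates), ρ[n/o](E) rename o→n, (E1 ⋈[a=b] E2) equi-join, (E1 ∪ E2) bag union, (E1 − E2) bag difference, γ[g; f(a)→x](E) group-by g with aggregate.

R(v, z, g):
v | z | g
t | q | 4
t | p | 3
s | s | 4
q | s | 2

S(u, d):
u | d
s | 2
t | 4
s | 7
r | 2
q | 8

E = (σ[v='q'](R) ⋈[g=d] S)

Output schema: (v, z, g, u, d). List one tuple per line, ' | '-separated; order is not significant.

Stepwise |·|:
  R → 4
  σ[v='q'](R) → 1
  S → 5
  (σ[v='q'](R) ⋈[g=d] S) → 2

== RESULT ==
v | z | g | u | d
q | s | 2 | r | 2
q | s | 2 | s | 2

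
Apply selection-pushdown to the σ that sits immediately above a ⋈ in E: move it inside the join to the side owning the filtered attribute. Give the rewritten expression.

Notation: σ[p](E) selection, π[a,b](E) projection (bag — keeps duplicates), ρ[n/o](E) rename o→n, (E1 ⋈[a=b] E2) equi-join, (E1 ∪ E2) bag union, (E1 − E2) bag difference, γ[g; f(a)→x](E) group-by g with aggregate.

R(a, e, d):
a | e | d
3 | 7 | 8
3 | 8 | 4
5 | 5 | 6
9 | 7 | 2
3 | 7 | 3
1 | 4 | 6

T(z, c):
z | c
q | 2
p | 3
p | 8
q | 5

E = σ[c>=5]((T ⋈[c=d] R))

σ filters on c, owned by the left side.
E' = (σ[c>=5](T) ⋈[c=d] R)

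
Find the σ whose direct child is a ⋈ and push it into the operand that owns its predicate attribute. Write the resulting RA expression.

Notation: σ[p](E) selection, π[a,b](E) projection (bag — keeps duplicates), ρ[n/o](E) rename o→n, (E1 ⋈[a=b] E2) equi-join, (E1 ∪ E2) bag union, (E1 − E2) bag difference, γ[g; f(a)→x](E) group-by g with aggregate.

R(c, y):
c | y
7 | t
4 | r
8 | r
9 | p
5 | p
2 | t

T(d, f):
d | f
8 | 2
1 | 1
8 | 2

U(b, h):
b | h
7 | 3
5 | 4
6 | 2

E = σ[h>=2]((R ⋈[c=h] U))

σ filters on h, owned by the right side.
E' = (R ⋈[c=h] σ[h>=2](U))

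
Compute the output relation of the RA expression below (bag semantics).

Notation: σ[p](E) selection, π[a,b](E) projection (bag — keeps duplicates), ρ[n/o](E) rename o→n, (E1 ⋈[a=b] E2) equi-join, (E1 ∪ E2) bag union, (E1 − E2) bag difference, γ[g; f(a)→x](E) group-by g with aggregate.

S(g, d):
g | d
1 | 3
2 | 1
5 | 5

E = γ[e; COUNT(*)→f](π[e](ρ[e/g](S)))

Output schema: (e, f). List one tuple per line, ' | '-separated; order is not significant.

Stepwise |·|:
  S → 3
  ρ[e/g](S) → 3
  π[e](ρ[e/g](S)) → 3
  γ[e; COUNT(*)→f](π[e](ρ[e/g](S))) → 3

== RESULT ==
e | f
1 | 1
2 | 1
5 | 1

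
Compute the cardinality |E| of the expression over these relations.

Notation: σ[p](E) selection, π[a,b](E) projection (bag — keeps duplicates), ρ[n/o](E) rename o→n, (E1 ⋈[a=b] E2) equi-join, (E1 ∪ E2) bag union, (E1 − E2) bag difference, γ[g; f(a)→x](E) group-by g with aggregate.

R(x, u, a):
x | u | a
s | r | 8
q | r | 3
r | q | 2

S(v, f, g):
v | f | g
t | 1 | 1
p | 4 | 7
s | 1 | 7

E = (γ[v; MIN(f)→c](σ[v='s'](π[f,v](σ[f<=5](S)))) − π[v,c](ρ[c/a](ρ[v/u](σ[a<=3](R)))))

Per-node cardinality:
  S → 3
  σ[f<=5](S) → 3
  π[f,v](σ[f<=5](S)) → 3
  σ[v='s'](π[f,v](σ[f<=5](S))) → 1
  γ[v; MIN(f)→c](σ[v='s'](π[f,v](σ[f<=5](S)))) → 1
  R → 3
  σ[a<=3](R) → 2
  ρ[v/u](σ[a<=3](R)) → 2
  ρ[c/a](ρ[v/u](σ[a<=3](R))) → 2
  π[v,c](ρ[c/a](ρ[v/u](σ[a<=3](R)))) → 2
  (γ[v; MIN(f)→c](σ[v='s'](π[f,v](σ[f<=5](S)))) − π[v,c](ρ[c/a](ρ[v/u](σ[a<=3](R))))) → 1

|E| = 1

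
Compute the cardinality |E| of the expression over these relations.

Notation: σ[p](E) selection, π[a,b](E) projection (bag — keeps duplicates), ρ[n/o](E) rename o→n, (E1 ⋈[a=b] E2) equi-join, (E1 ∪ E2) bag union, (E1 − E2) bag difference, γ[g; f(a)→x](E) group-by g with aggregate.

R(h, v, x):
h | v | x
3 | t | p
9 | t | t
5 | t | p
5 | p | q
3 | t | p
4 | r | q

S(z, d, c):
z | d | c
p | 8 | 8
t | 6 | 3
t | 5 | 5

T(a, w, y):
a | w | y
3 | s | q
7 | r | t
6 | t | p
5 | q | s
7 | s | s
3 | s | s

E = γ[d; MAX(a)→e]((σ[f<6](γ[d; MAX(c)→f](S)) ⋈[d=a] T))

Per-node cardinality:
  S → 3
  γ[d; MAX(c)→f](S) → 3
  σ[f<6](γ[d; MAX(c)→f](S)) → 2
  T → 6
  (σ[f<6](γ[d; MAX(c)→f](S)) ⋈[d=a] T) → 2
  γ[d; MAX(a)→e]((σ[f<6](γ[d; MAX(c)→f](S)) ⋈[d=a] T)) → 2

|E| = 2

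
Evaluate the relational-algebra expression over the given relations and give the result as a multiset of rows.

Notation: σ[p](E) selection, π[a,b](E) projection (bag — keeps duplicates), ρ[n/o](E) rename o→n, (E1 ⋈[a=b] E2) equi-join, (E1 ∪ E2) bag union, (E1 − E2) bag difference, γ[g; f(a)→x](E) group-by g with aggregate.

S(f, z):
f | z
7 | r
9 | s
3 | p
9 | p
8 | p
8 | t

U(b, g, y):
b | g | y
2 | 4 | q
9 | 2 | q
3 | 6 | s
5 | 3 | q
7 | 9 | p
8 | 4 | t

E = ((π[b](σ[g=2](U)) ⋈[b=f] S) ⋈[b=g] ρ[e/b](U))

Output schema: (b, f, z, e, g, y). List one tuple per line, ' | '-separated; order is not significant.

Row counts bottom-up:
  U → 6
  σ[g=2](U) → 1
  π[b](σ[g=2](U)) → 1
  S → 6
  (π[b](σ[g=2](U)) ⋈[b=f] S) → 2
  U → 6
  ρ[e/b](U) → 6
  ((π[b](σ[g=2](U)) ⋈[b=f] S) ⋈[b=g] ρ[e/b](U)) → 2

== RESULT ==
b | f | z | e | g | y
9 | 9 | p | 7 | 9 | p
9 | 9 | s | 7 | 9 | p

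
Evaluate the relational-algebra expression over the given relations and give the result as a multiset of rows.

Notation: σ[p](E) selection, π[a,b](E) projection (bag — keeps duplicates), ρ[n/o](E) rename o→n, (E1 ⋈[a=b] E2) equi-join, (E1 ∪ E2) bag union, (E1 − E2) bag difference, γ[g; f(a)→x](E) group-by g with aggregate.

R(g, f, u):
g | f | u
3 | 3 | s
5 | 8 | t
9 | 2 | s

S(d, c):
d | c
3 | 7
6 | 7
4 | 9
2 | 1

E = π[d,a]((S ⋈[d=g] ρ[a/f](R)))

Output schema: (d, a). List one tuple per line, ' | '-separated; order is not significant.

Per-node cardinality:
  S → 4
  R → 3
  ρ[a/f](R) → 3
  (S ⋈[d=g] ρ[a/f](R)) → 1
  π[d,a]((S ⋈[d=g] ρ[a/f](R))) → 1

== RESULT ==
d | a
3 | 3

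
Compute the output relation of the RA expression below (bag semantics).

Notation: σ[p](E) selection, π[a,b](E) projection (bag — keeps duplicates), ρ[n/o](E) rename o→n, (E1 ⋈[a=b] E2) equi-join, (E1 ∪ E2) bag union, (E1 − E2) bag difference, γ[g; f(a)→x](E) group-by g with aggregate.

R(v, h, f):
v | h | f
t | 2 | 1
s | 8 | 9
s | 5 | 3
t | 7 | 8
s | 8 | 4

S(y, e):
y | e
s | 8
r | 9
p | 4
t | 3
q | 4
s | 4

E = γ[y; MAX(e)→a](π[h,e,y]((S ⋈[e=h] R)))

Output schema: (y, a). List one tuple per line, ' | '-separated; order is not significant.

Subexpression sizes:
  S → 6
  R → 5
  (S ⋈[e=h] R) → 2
  π[h,e,y]((S ⋈[e=h] R)) → 2
  γ[y; MAX(e)→a](π[h,e,y]((S ⋈[e=h] R))) → 1

== RESULT ==
y | a
s | 8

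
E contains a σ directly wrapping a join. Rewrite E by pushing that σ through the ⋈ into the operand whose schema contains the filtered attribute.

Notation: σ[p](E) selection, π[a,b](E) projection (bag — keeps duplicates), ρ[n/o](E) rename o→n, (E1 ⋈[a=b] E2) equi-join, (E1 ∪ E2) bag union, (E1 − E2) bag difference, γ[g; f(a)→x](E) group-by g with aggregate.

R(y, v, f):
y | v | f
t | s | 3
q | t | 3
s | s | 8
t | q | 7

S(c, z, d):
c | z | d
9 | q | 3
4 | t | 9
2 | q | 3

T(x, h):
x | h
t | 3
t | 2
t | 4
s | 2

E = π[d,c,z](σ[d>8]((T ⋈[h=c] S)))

σ filters on d, owned by the right side.
E' = π[d,c,z]((T ⋈[h=c] σ[d>8](S)))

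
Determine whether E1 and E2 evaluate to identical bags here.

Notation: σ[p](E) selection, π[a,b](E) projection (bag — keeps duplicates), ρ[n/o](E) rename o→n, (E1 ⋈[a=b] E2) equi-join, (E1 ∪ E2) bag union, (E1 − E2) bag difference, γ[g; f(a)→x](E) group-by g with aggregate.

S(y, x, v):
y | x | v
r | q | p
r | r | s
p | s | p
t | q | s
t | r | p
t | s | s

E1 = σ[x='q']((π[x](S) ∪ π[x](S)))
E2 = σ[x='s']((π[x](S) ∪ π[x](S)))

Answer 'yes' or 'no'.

E1 row counts bottom-up:
  S → 6
  π[x](S) → 6
  S → 6
  π[x](S) → 6
  (π[x](S) ∪ π[x](S)) → 12
  σ[x='q']((π[x](S) ∪ π[x](S))) → 4
E2 row counts bottom-up:
  S → 6
  π[x](S) → 6
  S → 6
  π[x](S) → 6
  (π[x](S) ∪ π[x](S)) → 12
  σ[x='s']((π[x](S) ∪ π[x](S))) → 4

E1 result:
x
q
q
q
q
E2 result:
x
s
s
s
s
Witness: ('q',) appears 4× in E1 but 0× in E2.

no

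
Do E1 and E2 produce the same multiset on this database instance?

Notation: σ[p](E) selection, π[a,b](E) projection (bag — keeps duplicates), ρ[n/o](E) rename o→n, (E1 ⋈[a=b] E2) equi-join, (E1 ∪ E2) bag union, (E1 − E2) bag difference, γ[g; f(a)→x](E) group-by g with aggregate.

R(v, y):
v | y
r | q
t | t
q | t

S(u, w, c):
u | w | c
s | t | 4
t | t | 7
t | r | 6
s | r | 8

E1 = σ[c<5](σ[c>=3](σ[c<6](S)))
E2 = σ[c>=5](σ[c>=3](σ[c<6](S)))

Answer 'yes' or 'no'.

E1 per-node cardinality:
  S → 4
  σ[c<6](S) → 1
  σ[c>=3](σ[c<6](S)) → 1
  σ[c<5](σ[c>=3](σ[c<6](S))) → 1
E2 per-node cardinality:
  S → 4
  σ[c<6](S) → 1
  σ[c>=3](σ[c<6](S)) → 1
  σ[c>=5](σ[c>=3](σ[c<6](S))) → 0

E1 result:
u | w | c
s | t | 4
E2 result:
u | w | c
(0 rows)
Witness: ('s', 't', 4) appears 1× in E1 but 0× in E2.

no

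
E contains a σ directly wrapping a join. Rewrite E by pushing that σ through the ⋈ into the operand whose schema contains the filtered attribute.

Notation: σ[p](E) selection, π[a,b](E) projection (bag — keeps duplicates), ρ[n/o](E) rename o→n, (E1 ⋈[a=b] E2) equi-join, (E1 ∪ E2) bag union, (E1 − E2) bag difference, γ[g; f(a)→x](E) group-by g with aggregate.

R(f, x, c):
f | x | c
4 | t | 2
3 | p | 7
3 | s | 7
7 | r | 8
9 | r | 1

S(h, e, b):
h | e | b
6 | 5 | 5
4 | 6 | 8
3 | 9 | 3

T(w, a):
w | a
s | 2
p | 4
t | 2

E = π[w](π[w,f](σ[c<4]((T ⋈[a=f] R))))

σ filters on c, owned by the right side.
E' = π[w](π[w,f]((T ⋈[a=f] σ[c<4](R))))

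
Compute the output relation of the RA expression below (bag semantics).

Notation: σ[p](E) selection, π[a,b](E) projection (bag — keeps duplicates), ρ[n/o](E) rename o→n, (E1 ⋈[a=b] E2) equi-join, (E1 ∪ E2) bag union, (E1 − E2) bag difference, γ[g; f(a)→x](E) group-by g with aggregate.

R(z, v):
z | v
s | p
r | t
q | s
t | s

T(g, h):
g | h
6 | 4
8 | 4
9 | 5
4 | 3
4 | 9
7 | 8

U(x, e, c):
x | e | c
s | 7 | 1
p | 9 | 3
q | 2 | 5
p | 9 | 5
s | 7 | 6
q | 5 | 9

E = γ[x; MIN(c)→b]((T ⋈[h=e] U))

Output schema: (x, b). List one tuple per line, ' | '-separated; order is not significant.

Stepwise |·|:
  T → 6
  U → 6
  (T ⋈[h=e] U) → 3
  γ[x; MIN(c)→b]((T ⋈[h=e] U)) → 2

== RESULT ==
x | b
p | 3
q | 9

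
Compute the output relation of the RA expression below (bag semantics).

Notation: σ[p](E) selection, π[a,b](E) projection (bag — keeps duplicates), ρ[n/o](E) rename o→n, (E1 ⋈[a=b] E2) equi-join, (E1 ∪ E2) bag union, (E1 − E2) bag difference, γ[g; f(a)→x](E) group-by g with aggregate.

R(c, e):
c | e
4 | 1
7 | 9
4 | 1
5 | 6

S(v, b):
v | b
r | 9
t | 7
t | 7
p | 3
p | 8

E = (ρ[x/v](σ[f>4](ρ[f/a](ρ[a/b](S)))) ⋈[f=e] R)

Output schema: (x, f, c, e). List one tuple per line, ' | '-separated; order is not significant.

Per-node cardinality:
  S → 5
  ρ[a/b](S) → 5
  ρ[f/a](ρ[a/b](S)) → 5
  σ[f>4](ρ[f/a](ρ[a/b](S))) → 4
  ρ[x/v](σ[f>4](ρ[f/a](ρ[a/b](S)))) → 4
  R → 4
  (ρ[x/v](σ[f>4](ρ[f/a](ρ[a/b](S)))) ⋈[f=e] R) → 1

== RESULT ==
x | f | c | e
r | 9 | 7 | 9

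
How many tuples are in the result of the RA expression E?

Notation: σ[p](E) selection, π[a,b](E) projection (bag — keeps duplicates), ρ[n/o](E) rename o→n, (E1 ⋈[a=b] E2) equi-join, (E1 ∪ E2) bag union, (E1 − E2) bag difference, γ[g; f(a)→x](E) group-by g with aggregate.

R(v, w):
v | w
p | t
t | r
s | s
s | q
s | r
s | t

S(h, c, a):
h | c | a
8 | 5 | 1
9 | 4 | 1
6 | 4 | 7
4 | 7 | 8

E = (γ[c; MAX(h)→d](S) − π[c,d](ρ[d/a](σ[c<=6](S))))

Per-node cardinality:
  S → 4
  γ[c; MAX(h)→d](S) → 3
  S → 4
  σ[c<=6](S) → 3
  ρ[d/a](σ[c<=6](S)) → 3
  π[c,d](ρ[d/a](σ[c<=6](S))) → 3
  (γ[c; MAX(h)→d](S) − π[c,d](ρ[d/a](σ[c<=6](S)))) → 3

|E| = 3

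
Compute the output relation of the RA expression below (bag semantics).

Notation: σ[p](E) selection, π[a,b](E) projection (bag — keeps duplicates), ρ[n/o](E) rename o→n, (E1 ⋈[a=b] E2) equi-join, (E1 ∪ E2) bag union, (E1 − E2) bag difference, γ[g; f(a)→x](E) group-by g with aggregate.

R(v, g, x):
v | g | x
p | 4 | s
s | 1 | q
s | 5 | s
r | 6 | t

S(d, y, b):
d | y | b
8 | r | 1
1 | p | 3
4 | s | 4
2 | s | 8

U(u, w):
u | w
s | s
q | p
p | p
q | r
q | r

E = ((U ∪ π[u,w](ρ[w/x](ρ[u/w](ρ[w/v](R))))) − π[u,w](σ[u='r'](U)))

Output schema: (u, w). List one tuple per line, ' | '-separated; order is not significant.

Row counts bottom-up:
  U → 5
  R → 4
  ρ[w/v](R) → 4
  ρ[u/w](ρ[w/v](R)) → 4
  ρ[w/x](ρ[u/w](ρ[w/v](R))) → 4
  π[u,w](ρ[w/x](ρ[u/w](ρ[w/v](R)))) → 4
  (U ∪ π[u,w](ρ[w/x](ρ[u/w](ρ[w/v](R))))) → 9
  U → 5
  σ[u='r'](U) → 0
  π[u,w](σ[u='r'](U)) → 0
  ((U ∪ π[u,w](ρ[w/x](ρ[u/w](ρ[w/v](R))))) − π[u,w](σ[u='r'](U))) → 9

== RESULT ==
u | w
p | p
p | s
q | p
q | r
q | r
r | t
s | q
s | s
s | s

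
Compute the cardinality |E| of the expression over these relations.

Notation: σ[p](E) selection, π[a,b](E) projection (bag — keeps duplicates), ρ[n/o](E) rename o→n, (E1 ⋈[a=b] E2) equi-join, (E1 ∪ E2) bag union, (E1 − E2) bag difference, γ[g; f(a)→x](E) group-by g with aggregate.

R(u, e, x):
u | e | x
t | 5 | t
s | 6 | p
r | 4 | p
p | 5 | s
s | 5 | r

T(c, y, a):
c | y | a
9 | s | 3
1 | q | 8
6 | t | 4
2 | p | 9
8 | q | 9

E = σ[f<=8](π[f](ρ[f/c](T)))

Row counts bottom-up:
  T → 5
  ρ[f/c](T) → 5
  π[f](ρ[f/c](T)) → 5
  σ[f<=8](π[f](ρ[f/c](T))) → 4

|E| = 4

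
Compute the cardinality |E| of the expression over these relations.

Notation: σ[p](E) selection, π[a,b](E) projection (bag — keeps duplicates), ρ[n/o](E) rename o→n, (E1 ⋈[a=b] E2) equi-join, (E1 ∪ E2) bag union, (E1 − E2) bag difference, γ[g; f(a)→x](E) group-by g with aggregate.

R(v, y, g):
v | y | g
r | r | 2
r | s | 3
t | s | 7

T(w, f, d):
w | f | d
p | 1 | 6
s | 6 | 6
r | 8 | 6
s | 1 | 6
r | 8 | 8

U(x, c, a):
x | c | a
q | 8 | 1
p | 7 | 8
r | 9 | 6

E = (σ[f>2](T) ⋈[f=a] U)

Subexpression sizes:
  T → 5
  σ[f>2](T) → 3
  U → 3
  (σ[f>2](T) ⋈[f=a] U) → 3

|E| = 3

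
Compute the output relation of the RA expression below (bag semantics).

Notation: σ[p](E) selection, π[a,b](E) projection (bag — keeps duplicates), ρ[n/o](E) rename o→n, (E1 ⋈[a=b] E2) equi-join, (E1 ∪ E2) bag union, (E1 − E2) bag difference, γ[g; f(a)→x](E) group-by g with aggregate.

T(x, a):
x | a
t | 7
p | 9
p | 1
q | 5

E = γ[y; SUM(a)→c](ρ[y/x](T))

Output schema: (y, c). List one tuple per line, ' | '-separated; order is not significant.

Stepwise |·|:
  T → 4
  ρ[y/x](T) → 4
  γ[y; SUM(a)→c](ρ[y/x](T)) → 3

== RESULT ==
y | c
p | 10
q | 5
t | 7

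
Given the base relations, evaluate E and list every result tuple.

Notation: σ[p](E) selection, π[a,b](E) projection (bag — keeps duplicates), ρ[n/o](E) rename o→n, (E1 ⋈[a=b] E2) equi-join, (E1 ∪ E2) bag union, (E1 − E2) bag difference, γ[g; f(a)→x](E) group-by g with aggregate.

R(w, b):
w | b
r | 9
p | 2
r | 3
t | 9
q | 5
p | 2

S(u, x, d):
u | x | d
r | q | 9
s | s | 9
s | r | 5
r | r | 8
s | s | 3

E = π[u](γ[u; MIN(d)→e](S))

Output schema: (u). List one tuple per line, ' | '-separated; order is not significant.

Subexpression sizes:
  S → 5
  γ[u; MIN(d)→e](S) → 2
  π[u](γ[u; MIN(d)→e](S)) → 2

== RESULT ==
u
r
s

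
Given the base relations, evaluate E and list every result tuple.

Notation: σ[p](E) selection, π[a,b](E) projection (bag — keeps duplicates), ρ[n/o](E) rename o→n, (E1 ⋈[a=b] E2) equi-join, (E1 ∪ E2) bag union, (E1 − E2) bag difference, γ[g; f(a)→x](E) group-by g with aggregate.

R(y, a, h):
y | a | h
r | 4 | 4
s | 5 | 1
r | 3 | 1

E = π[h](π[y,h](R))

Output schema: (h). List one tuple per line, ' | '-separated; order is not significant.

Per-node cardinality:
  R → 3
  π[y,h](R) → 3
  π[h](π[y,h](R)) → 3

== RESULT ==
h
1
1
4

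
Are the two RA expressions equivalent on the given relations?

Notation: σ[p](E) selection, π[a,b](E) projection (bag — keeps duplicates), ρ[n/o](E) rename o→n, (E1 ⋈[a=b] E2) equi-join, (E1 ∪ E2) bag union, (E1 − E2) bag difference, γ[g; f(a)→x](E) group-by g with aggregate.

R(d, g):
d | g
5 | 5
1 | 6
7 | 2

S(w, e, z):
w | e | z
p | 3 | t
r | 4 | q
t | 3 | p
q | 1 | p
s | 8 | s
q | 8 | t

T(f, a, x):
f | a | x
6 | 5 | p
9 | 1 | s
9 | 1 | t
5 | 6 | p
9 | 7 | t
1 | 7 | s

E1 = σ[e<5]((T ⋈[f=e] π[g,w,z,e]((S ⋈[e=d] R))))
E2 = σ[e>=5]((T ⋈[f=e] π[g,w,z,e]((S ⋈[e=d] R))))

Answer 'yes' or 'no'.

E1 row counts bottom-up:
  T → 6
  S → 6
  R → 3
  (S ⋈[e=d] R) → 1
  π[g,w,z,e]((S ⋈[e=d] R)) → 1
  (T ⋈[f=e] π[g,w,z,e]((S ⋈[e=d] R))) → 1
  σ[e<5]((T ⋈[f=e] π[g,w,z,e]((S ⋈[e=d] R)))) → 1
E2 row counts bottom-up:
  T → 6
  S → 6
  R → 3
  (S ⋈[e=d] R) → 1
  π[g,w,z,e]((S ⋈[e=d] R)) → 1
  (T ⋈[f=e] π[g,w,z,e]((S ⋈[e=d] R))) → 1
  σ[e>=5]((T ⋈[f=e] π[g,w,z,e]((S ⋈[e=d] R)))) → 0

E1 result:
f | a | x | g | w | z | e
1 | 7 | s | 6 | q | p | 1
E2 result:
f | a | x | g | w | z | e
(0 rows)
Witness: (1, 7, 's', 6, 'q', 'p', 1) appears 1× in E1 but 0× in E2.

no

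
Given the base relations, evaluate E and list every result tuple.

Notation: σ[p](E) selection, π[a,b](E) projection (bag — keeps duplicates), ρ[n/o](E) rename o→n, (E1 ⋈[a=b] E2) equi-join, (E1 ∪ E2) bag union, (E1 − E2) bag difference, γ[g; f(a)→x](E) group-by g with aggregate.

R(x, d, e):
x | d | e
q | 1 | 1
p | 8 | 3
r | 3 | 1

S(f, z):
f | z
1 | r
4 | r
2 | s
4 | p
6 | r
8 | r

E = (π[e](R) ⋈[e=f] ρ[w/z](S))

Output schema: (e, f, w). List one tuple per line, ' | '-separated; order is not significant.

Per-node cardinality:
  R → 3
  π[e](R) → 3
  S → 6
  ρ[w/z](S) → 6
  (π[e](R) ⋈[e=f] ρ[w/z](S)) → 2

== RESULT ==
e | f | w
1 | 1 | r
1 | 1 | r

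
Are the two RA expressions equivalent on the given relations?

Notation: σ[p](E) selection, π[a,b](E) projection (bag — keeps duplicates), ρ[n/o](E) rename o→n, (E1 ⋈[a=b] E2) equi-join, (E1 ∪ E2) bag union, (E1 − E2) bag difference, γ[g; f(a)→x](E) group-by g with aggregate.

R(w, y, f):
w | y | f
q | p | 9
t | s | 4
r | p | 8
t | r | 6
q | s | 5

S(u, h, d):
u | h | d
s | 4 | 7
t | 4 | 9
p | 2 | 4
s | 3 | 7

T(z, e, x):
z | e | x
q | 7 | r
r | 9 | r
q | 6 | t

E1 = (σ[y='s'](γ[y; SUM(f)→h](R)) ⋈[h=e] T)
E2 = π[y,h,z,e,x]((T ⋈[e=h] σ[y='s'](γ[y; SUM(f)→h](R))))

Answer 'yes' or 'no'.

E1 per-node cardinality:
  R → 5
  γ[y; SUM(f)→h](R) → 3
  σ[y='s'](γ[y; SUM(f)→h](R)) → 1
  T → 3
  (σ[y='s'](γ[y; SUM(f)→h](R)) ⋈[h=e] T) → 1
E2 per-node cardinality:
  T → 3
  R → 5
  γ[y; SUM(f)→h](R) → 3
  σ[y='s'](γ[y; SUM(f)→h](R)) → 1
  (T ⋈[e=h] σ[y='s'](γ[y; SUM(f)→h](R))) → 1
  π[y,h,z,e,x]((T ⋈[e=h] σ[y='s'](γ[y; SUM(f)→h](R)))) → 1

E1 and E2 produce the same multiset:
y | h | z | e | x
s | 9 | r | 9 | r

yes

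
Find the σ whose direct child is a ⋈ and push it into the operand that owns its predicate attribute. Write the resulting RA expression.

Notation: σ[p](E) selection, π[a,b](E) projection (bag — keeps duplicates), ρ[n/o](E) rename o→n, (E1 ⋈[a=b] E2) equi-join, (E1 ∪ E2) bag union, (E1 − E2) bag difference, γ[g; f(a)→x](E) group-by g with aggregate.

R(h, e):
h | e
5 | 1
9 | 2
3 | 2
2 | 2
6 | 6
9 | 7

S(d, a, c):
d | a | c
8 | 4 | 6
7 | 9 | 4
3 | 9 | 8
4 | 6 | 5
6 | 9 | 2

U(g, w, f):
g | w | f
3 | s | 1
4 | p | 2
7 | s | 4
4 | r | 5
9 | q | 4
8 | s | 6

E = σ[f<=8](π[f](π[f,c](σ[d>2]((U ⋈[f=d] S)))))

σ filters on d, owned by the right side.
E' = σ[f<=8](π[f](π[f,c]((U ⋈[f=d] σ[d>2](S)))))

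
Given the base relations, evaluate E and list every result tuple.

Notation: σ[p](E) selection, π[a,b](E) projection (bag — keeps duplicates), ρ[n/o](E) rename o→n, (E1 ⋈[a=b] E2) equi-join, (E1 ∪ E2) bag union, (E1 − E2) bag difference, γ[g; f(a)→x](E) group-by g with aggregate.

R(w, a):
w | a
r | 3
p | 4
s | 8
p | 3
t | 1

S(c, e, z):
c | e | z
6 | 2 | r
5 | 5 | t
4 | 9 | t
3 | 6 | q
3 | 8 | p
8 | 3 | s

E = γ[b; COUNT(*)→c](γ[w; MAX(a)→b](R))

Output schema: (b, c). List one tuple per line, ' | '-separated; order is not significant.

Subexpression sizes:
  R → 5
  γ[w; MAX(a)→b](R) → 4
  γ[b; COUNT(*)→c](γ[w; MAX(a)→b](R)) → 4

== RESULT ==
b | c
1 | 1
3 | 1
4 | 1
8 | 1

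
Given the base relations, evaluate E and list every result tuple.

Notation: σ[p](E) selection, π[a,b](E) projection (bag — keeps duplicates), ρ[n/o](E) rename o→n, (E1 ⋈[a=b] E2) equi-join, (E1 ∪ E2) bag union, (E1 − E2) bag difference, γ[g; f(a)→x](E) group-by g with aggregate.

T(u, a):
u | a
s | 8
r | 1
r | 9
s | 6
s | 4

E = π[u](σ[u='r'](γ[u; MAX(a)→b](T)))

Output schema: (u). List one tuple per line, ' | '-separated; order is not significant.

Subexpression sizes:
  T → 5
  γ[u; MAX(a)→b](T) → 2
  σ[u='r'](γ[u; MAX(a)→b](T)) → 1
  π[u](σ[u='r'](γ[u; MAX(a)→b](T))) → 1

== RESULT ==
u
r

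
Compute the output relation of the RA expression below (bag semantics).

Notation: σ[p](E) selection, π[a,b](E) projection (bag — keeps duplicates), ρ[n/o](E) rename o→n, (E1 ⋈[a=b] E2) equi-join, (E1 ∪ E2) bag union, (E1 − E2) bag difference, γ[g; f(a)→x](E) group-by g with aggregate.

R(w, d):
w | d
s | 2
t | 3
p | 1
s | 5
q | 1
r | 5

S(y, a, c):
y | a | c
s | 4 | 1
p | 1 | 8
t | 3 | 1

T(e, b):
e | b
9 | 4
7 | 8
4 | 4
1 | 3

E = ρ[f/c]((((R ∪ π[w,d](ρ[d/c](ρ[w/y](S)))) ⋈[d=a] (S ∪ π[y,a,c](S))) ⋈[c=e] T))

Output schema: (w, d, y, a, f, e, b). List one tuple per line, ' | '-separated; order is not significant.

Per-node cardinality:
  R → 6
  S → 3
  ρ[w/y](S) → 3
  ρ[d/c](ρ[w/y](S)) → 3
  π[w,d](ρ[d/c](ρ[w/y](S))) → 3
  (R ∪ π[w,d](ρ[d/c](ρ[w/y](S)))) → 9
  S → 3
  S → 3
  π[y,a,c](S) → 3
  (S ∪ π[y,a,c](S)) → 6
  ((R ∪ π[w,d](ρ[d/c](ρ[w/y](S)))) ⋈[d=a] (S ∪ π[y,a,c](S))) → 10
  T → 4
  (((R ∪ π[w,d](ρ[d/c](ρ[w/y](S)))) ⋈[d=a] (S ∪ π[y,a,c](S))) ⋈[c=e] T) → 2
  ρ[f/c]((((R ∪ π[w,d](ρ[d/c](ρ[w/y](S)))) ⋈[d=a] (S ∪ π[y,a,c](S))) ⋈[c=e] T)) → 2

== RESULT ==
w | d | y | a | f | e | b
t | 3 | t | 3 | 1 | 1 | 3
t | 3 | t | 3 | 1 | 1 | 3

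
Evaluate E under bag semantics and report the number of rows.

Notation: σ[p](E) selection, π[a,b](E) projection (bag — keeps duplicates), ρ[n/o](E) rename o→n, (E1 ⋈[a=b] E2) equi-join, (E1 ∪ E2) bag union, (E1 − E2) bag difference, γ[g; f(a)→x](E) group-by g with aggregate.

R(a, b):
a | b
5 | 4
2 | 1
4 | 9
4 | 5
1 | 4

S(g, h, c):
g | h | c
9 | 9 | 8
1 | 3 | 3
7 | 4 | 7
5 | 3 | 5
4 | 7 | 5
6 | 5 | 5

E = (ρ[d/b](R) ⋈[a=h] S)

Subexpression sizes:
  R → 5
  ρ[d/b](R) → 5
  S → 6
  (ρ[d/b](R) ⋈[a=h] S) → 3

|E| = 3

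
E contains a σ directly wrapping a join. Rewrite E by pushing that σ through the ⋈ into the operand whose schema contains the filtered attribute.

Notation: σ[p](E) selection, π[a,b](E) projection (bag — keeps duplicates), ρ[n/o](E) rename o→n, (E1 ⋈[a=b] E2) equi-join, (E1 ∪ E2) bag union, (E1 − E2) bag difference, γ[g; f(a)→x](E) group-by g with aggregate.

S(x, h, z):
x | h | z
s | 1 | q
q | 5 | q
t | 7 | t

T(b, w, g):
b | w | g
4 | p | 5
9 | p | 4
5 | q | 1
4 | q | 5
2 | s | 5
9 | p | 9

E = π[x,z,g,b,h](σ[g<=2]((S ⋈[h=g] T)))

σ filters on g, owned by the right side.
E' = π[x,z,g,b,h]((S ⋈[h=g] σ[g<=2](T)))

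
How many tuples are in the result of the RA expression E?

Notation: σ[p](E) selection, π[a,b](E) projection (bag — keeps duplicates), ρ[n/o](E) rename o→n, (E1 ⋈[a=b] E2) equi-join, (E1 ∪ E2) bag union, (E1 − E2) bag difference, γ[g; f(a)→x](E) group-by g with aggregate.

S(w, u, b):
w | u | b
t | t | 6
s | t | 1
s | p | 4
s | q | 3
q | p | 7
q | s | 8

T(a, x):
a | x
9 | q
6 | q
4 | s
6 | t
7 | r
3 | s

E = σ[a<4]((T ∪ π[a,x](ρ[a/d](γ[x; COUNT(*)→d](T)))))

Per-node cardinality:
  T → 6
  T → 6
  γ[x; COUNT(*)→d](T) → 4
  ρ[a/d](γ[x; COUNT(*)→d](T)) → 4
  π[a,x](ρ[a/d](γ[x; COUNT(*)→d](T))) → 4
  (T ∪ π[a,x](ρ[a/d](γ[x; COUNT(*)→d](T)))) → 10
  σ[a<4]((T ∪ π[a,x](ρ[a/d](γ[x; COUNT(*)→d](T))))) → 5

|E| = 5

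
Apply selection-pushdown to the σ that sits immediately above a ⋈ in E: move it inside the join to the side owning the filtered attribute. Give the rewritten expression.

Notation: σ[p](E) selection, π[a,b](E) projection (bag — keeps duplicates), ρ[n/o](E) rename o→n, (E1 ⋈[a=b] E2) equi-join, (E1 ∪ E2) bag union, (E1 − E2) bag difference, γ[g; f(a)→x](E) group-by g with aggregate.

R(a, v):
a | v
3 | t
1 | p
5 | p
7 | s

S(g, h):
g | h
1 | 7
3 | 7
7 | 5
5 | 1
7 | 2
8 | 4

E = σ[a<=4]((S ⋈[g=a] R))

σ filters on a, owned by the right side.
E' = (S ⋈[g=a] σ[a<=4](R))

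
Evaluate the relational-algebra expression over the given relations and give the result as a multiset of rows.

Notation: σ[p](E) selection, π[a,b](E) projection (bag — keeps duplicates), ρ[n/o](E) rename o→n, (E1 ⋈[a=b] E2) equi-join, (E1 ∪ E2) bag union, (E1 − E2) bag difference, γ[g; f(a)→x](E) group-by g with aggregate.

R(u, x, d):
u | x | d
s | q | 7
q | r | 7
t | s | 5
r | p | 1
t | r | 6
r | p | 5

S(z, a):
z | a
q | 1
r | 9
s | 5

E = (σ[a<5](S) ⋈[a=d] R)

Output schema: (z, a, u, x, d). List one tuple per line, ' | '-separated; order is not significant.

Stepwise |·|:
  S → 3
  σ[a<5](S) → 1
  R → 6
  (σ[a<5](S) ⋈[a=d] R) → 1

== RESULT ==
z | a | u | x | d
q | 1 | r | p | 1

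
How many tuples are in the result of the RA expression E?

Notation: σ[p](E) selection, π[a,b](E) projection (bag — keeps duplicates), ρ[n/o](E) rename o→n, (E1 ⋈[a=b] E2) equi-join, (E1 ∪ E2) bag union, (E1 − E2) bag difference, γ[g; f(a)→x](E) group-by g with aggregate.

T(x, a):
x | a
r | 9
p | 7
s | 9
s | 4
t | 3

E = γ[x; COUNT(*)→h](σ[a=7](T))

Row counts bottom-up:
  T → 5
  σ[a=7](T) → 1
  γ[x; COUNT(*)→h](σ[a=7](T)) → 1

|E| = 1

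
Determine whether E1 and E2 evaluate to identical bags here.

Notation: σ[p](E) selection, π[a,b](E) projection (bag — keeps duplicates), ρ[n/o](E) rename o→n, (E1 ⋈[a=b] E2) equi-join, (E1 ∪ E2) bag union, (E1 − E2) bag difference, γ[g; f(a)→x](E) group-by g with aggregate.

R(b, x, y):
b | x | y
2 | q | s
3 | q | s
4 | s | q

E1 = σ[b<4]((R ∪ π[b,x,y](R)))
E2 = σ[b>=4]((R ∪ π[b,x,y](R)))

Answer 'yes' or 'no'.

E1 stepwise |·|:
  R → 3
  R → 3
  π[b,x,y](R) → 3
  (R ∪ π[b,x,y](R)) → 6
  σ[b<4]((R ∪ π[b,x,y](R))) → 4
E2 stepwise |·|:
  R → 3
  R → 3
  π[b,x,y](R) → 3
  (R ∪ π[b,x,y](R)) → 6
  σ[b>=4]((R ∪ π[b,x,y](R))) → 2

E1 result:
b | x | y
2 | q | s
2 | q | s
3 | q | s
3 | q | s
E2 result:
b | x | y
4 | s | q
4 | s | q
Witness: (4, 's', 'q') appears 0× in E1 but 2× in E2.

no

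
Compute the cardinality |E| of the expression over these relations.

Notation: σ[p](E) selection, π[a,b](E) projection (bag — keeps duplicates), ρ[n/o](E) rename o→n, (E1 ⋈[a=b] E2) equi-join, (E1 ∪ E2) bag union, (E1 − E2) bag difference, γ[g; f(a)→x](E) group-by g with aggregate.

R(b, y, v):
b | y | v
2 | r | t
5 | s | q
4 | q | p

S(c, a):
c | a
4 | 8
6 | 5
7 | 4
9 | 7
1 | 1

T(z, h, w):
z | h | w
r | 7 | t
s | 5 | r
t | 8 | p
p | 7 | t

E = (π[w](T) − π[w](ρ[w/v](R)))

Row counts bottom-up:
  T → 4
  π[w](T) → 4
  R → 3
  ρ[w/v](R) → 3
  π[w](ρ[w/v](R)) → 3
  (π[w](T) − π[w](ρ[w/v](R))) → 2

|E| = 2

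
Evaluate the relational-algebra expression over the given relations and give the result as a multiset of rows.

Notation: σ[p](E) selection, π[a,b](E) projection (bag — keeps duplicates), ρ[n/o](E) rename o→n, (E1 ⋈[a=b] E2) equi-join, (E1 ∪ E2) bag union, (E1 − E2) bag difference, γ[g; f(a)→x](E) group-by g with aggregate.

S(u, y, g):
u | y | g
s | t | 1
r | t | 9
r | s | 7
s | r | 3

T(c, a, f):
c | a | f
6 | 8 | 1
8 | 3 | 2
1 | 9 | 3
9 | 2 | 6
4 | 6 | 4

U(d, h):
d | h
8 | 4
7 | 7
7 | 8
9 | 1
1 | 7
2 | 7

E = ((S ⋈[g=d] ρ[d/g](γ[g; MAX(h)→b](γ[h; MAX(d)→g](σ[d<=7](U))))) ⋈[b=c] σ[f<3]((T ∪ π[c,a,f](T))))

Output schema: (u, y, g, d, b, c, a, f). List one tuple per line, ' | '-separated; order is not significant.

Per-node cardinality:
  S → 4
  U → 6
  σ[d<=7](U) → 4
  γ[h; MAX(d)→g](σ[d<=7](U)) → 2
  γ[g; MAX(h)→b](γ[h; MAX(d)→g](σ[d<=7](U))) → 1
  ρ[d/g](γ[g; MAX(h)→b](γ[h; MAX(d)→g](σ[d<=7](U)))) → 1
  (S ⋈[g=d] ρ[d/g](γ[g; MAX(h)→b](γ[h; MAX(d)→g](σ[d<=7](U))))) → 1
  T → 5
  T → 5
  π[c,a,f](T) → 5
  (T ∪ π[c,a,f](T)) → 10
  σ[f<3]((T ∪ π[c,a,f](T))) → 4
  ((S ⋈[g=d] ρ[d/g](γ[g; MAX(h)→b](γ[h; MAX(d)→g](σ[d<=7](U))))) ⋈[b=c] σ[f<3]((T ∪ π[c,a,f](T)))) → 2

== RESULT ==
u | y | g | d | b | c | a | f
r | s | 7 | 7 | 8 | 8 | 3 | 2
r | s | 7 | 7 | 8 | 8 | 3 | 2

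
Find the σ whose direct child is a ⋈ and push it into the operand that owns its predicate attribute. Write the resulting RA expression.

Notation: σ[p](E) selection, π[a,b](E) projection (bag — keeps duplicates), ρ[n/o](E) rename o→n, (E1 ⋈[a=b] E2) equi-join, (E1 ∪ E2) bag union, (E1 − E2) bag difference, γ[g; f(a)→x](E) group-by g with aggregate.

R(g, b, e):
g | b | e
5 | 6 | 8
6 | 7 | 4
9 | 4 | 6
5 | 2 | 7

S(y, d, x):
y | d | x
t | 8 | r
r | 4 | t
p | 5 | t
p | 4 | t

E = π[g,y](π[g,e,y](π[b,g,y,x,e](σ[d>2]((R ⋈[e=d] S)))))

σ filters on d, owned by the right side.
E' = π[g,y](π[g,e,y](π[b,g,y,x,e]((R ⋈[e=d] σ[d>2](S)))))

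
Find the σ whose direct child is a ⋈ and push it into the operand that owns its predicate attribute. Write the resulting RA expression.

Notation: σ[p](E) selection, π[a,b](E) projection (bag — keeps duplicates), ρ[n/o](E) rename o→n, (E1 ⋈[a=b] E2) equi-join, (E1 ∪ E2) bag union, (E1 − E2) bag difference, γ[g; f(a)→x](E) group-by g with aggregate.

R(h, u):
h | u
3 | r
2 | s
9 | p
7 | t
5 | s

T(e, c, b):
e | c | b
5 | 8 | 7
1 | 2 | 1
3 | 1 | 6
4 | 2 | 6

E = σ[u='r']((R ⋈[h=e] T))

σ filters on u, owned by the left side.
E' = (σ[u='r'](R) ⋈[h=e] T)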